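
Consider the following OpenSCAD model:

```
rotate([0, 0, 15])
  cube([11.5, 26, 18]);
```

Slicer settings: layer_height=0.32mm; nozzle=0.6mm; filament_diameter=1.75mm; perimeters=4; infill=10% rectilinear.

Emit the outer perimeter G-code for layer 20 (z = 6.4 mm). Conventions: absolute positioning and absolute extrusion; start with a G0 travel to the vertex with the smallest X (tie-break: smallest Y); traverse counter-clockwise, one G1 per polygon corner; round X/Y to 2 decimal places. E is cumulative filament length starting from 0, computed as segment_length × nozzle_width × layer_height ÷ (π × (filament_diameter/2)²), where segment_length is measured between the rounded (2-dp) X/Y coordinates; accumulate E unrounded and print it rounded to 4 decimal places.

At z = 6.4 mm: the 11.5×26 cube contributes its full rectangle; (rotated 15° about Z; rotation is an isometry so areas/perimeters/island counts are preserved). The outline is a single polygon with 4 vertices. Extrusion per mm of travel: 0.6 × 0.32 / (π × 0.875²) = 0.079824. Accumulating E over each segment gives final E = 5.9867.

G0 X-6.73 Y25.11 Z6.40
G1 X0.00 Y0.00 E2.0751
G1 X11.11 Y2.98 E2.9933
G1 X4.38 Y28.09 E5.0685
G1 X-6.73 Y25.11 E5.9867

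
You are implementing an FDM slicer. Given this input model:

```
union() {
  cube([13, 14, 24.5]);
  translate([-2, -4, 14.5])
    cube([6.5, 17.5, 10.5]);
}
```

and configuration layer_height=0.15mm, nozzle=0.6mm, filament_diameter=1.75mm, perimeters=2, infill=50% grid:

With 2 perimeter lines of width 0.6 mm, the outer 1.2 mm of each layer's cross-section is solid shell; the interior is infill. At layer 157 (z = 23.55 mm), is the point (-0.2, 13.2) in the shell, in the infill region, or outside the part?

shell

At z = 23.55 mm: the cube is present — its section is the full 13×14 rectangle; the cube at (-2, -4) (footprint 6.5×17.5) is included at this height; Taking the union: the regions partially overlap (shared area 60.75 mm²), so overlapping operands fuse into one piece — 1 connected region. Overall, the cross-section is a single solid region. The nearest boundary edge runs (-2.00, 13.50)→(0.00, 13.50); distance from the point to it = 0.30 mm. The point is inside the cross-section, 0.30 mm from the nearest boundary — within the 1.2 mm shell band (2 × 0.6).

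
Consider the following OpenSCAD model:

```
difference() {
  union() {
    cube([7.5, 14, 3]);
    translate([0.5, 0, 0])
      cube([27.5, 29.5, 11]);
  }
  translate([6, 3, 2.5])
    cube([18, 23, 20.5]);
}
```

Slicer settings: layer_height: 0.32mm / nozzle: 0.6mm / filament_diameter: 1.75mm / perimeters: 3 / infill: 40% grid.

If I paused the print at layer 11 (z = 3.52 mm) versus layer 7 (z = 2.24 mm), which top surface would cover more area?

layer 7 (z = 2.24 mm)

Layer 11 (z = 3.52): the cube is not intersected at this z (z outside [0, 3]); the 27.5×29.5 cube at (0.5, 0) contributes its full rectangle (area 811.25 mm²); Merging all regions: only the 27.5×29.5 cube at (0.5, 0) is present, so the union is just that shape — area = 811.25 mm²; the 18×23 cube at (6, 3) contributes its full rectangle (area 414.00 mm²); After the difference (first − rest): starting from that combined region (811.25 mm²), the 18×23 cube at (6, 3) lies wholly inside it (removes its full 414.00 mm² and its 82.00 mm outline becomes a hole wall) — area = 397.25 mm². So its area = 397.25 mm². Layer 7 (z = 2.24): the cube is present — its section is the full 7.5×14 rectangle (area 105.00 mm²); the cube at (0.5, 0) (footprint 27.5×29.5) is included at this height (area 811.25 mm²); Merging all regions: the regions partially overlap — summed areas 916.25 mm² minus the doubly-counted overlap 98.00 mm² gives 818.25 mm² — area = 818.25 mm²; the cube at (6, 3) is absent (z outside [2.5, 23]); After the difference (first − rest): none of the subtracted shapes is present at this height, so the result so far is unchanged — area = 818.25 mm². So its area = 818.25 mm². Layer 7 is larger (818.25 vs 397.25 mm²).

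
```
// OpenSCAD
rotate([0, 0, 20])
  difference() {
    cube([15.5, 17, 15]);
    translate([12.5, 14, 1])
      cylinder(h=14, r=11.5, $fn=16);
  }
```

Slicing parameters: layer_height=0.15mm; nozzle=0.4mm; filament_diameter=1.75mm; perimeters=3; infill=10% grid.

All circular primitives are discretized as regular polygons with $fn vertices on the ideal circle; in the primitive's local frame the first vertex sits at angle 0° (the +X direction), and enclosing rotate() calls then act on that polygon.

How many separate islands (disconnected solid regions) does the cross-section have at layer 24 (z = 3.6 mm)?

At z = 3.6 mm: the 15.5×17 cube contributes its full rectangle; the r=11.5 cylinder at (12.5, 14) contributes a regular 16-gon of circumradius 11.5; Taking the first minus the rest: starting from the 15.5×17 cube, the r=11.5 cylinder at (12.5, 14) partially overlaps it — only the 177.43 mm² overlap (of its 404.88 mm²) is removed, clipping the outline — 1 connected region; (whole slice rotated 20° about Z — lengths, areas and connectivity unchanged). Overall, the cross-section is a single solid region. Island count = 1.

1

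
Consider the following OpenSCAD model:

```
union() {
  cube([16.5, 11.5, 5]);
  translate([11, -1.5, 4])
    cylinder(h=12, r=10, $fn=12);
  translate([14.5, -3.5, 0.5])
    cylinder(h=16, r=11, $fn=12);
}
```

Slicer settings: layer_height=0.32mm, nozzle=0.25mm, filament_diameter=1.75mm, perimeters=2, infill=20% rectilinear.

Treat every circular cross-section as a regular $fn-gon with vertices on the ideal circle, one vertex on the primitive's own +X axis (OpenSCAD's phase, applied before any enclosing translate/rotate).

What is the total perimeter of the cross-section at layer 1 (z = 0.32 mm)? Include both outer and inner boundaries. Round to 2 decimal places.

56.00 mm

At z = 0.32 mm: the 16.5×11.5 cube contributes its full rectangle (perimeter 56.00 mm); the cylinder at (11, -1.5) does not reach this height (z outside [4, 16]); the cylinder at (14.5, -3.5) does not reach this height (z outside [0.5, 16.5]); Taking the union: only the 16.5×11.5 cube is present, so the union is just that shape — boundary = 56.00 mm. Overall, the cross-section is a single solid region. Total boundary length (outer) = 56.00 mm.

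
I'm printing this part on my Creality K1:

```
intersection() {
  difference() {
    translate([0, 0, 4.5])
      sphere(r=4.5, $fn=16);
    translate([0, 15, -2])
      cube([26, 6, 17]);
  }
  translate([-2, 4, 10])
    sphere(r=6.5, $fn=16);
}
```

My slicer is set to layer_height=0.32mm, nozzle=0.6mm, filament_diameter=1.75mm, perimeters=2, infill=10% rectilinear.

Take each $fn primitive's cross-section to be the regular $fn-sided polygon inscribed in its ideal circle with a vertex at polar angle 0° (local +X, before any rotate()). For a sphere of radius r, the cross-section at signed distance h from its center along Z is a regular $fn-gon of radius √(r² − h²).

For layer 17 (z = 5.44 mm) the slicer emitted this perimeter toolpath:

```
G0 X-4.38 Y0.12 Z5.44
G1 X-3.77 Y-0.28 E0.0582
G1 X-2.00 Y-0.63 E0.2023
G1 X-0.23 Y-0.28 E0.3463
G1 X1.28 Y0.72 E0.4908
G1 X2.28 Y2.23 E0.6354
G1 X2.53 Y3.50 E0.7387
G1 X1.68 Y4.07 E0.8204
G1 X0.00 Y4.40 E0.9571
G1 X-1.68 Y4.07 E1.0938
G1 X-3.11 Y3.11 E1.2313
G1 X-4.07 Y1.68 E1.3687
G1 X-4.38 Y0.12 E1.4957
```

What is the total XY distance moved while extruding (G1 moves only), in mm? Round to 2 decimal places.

Sum the Euclidean lengths of each G1 segment: total = 18.74 mm.

18.74 mm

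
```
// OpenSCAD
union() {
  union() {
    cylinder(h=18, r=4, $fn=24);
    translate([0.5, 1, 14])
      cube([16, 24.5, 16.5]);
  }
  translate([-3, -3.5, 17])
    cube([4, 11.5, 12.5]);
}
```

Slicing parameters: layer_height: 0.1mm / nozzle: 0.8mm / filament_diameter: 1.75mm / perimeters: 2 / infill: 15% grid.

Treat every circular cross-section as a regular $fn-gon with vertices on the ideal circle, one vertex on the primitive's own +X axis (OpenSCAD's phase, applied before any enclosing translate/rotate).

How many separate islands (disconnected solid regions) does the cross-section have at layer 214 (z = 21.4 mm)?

1

At z = 21.4 mm: the cylinder is absent (z outside [0, 18]); the cube at (0.5, 1) (footprint 16×24.5) is included at this height; Taking the union: only the 16×24.5 cube at (0.5, 1) is present, so the union is just that shape — 1 connected region; the cube at (-3, -3.5) is present — its section is the full 4×11.5 rectangle; Taking the union: the regions partially overlap (shared area 3.50 mm²), so overlapping operands fuse into one piece — 1 connected region. Overall, the cross-section is a single solid region. Island count = 1.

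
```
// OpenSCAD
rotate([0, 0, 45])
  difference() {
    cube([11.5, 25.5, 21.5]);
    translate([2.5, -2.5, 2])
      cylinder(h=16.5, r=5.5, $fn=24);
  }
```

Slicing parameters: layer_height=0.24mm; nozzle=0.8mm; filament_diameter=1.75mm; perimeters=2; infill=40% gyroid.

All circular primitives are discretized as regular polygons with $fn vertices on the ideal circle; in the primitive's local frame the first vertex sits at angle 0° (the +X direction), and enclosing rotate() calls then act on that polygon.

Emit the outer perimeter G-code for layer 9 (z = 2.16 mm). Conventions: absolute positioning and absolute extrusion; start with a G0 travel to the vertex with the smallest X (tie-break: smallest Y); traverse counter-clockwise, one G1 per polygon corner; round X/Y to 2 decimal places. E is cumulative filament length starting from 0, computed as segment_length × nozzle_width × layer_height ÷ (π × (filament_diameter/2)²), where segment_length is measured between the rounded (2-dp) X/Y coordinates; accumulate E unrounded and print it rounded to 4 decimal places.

At z = 2.16 mm: the 11.5×25.5 cube contributes its full rectangle; the r=5.5 cylinder at (2.5, -2.5) contributes a regular 24-gon of circumradius 5.5; Subtracting the remaining from the first: starting from the 11.5×25.5 cube, the r=5.5 cylinder at (2.5, -2.5) partially overlaps it — only the 17.24 mm² overlap (of its 93.95 mm²) is removed, clipping the outline — 1 connected region; (whole slice rotated 45° about Z — lengths, areas and connectivity unchanged). The outline is a single polygon with 11 vertices. Extrusion per mm of travel: 0.8 × 0.24 / (π × 0.875²) = 0.079824. Accumulating E over each segment gives final E = 5.8173.

G0 X-18.03 Y18.03 Z2.16
G1 X-1.67 Y1.67 E1.8469
G1 X-1.23 Y2.75 E1.9399
G1 X-0.35 Y3.89 E2.0549
G1 X0.79 Y4.76 E2.1694
G1 X2.11 Y5.31 E2.2835
G1 X3.54 Y5.50 E2.3987
G1 X4.96 Y5.31 E2.5130
G1 X5.21 Y5.21 E2.5345
G1 X8.13 Y8.13 E2.8642
G1 X-9.90 Y26.16 E4.8996
G1 X-18.03 Y18.03 E5.8173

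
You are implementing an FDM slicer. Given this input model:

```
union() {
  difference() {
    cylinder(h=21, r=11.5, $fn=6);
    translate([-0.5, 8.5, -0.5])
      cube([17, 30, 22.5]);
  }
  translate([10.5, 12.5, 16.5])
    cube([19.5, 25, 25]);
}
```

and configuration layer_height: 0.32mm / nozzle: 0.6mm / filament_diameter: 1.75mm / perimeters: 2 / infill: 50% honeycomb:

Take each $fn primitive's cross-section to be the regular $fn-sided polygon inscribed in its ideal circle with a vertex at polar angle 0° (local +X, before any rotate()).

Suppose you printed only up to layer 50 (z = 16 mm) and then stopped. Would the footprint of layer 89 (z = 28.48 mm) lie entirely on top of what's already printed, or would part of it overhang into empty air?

part overhangs

Compare the two slices. At z = 16: the r=11.5 cylinder gives a regular 6-gon of circumradius 11.5 (constant along its height) (area = (6/2)·11.500²·sin(360°/6) = 343.60 mm²); the cube at (-0.5, 8.5) (footprint 17×30) is included at this height (area 510.00 mm²); Subtracting the remaining from the first: starting from the r=11.5 cylinder (343.60 mm²), the 17×30 cube at (-0.5, 8.5) partially overlaps it — only the 9.74 mm² overlap (of its 510.00 mm²) is removed, clipping the outline — area = 333.86 mm²; the cube at (10.5, 12.5) is absent (z outside [16.5, 41.5]); Merging all regions: only the result so far is present, so the union is just that shape — area = 333.86 mm². At z = 28.48: the cylinder is absent (z outside [0, 21]); the cube at (-0.5, 8.5) is absent (z outside [-0.5, 22]); After the difference (first − rest): the first operand is absent here, so nothing remains; the cube at (10.5, 12.5) (footprint 19.5×25) is included at this height (area 487.50 mm²); Combining (union): only the 19.5×25 cube at (10.5, 12.5) is present, so the union is just that shape — area = 487.50 mm². Checking containment: at z = 28.48 the cross-section extends beyond the z = 16 cross-section by about 487.50 mm².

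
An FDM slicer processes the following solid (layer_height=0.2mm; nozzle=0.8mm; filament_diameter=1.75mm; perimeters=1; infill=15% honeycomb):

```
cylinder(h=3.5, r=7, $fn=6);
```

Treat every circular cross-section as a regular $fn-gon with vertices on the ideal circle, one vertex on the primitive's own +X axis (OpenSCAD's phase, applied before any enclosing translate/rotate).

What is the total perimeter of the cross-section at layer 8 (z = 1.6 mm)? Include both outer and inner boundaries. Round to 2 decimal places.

At z = 1.6 mm: the r=7 cylinder contributes a regular 6-gon of circumradius 7 (perimeter = 2·6·7.000·sin(180°/6) = 42.00 mm). Overall, the cross-section is a single solid region. Total boundary length (outer) = 42.00 mm.

42.00 mm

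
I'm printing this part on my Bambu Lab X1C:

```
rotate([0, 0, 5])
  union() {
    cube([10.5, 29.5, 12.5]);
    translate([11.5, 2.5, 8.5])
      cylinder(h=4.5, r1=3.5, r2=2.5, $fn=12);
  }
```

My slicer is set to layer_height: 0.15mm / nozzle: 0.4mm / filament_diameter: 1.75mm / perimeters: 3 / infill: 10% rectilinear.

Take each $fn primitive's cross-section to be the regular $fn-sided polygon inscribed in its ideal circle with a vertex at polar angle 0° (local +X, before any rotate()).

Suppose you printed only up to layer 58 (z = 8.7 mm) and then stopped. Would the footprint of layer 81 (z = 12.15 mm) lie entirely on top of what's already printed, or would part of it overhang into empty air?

entirely on top

Compare the two slices. At z = 8.7: the 10.5×29.5 cube contributes its full rectangle (area 309.75 mm²); the cone at (11.5, 2.5) contributes a regular 12-gon of circumradius 3.456 (interpolated between r1=3.5 and r2=2.5 at t=0.044) (area = (12/2)·3.456²·sin(360°/12) = 35.82 mm²); Taking the union: the regions partially overlap — summed areas 345.57 mm² minus the doubly-counted overlap 10.72 mm² gives 334.86 mm² — area = 334.86 mm²; (rotated 5° about Z; rotation is an isometry so areas/perimeters/island counts are preserved). At z = 12.15: the 10.5×29.5 cube contributes its full rectangle (area 309.75 mm²); the cone at (11.5, 2.5) (r1=3.5→r2=2.5) has section circumradius 2.689 here — a regular 12-gon (area = (12/2)·2.689²·sin(360°/12) = 21.69 mm²); Combining (union): the regions partially overlap — summed areas 331.44 mm² minus the doubly-counted overlap 5.74 mm² gives 325.71 mm² — area = 325.71 mm²; (rotated 5° about Z; rotation is an isometry so areas/perimeters/island counts are preserved). Checking containment: the cross-section at z = 12.15 is a subset of the cross-section at z = 8.7.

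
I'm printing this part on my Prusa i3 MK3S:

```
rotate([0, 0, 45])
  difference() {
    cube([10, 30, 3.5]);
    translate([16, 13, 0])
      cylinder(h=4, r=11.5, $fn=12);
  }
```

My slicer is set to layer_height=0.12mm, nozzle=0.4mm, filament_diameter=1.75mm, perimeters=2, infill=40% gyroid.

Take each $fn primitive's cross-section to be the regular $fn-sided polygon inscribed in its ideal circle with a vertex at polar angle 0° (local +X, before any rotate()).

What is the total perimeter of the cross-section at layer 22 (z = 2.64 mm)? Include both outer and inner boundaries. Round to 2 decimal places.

At z = 2.64 mm: the 10×30 cube contributes its full rectangle (perimeter 80.00 mm); the r=11.5 cylinder at (16, 13) contributes a regular 12-gon of circumradius 11.5 (perimeter = 2·12·11.500·sin(180°/12) = 71.43 mm); Taking the first minus the rest: starting from the 10×30 cube, the r=11.5 cylinder at (16, 13) partially overlaps it — only the 70.07 mm² overlap (of its 396.75 mm²) is removed, clipping the outline — boundary = 83.69 mm; (rotated 45° about Z; rotation is an isometry so areas/perimeters/island counts are preserved). Overall, the cross-section is a single solid region. Total boundary length (outer) = 83.69 mm.

83.69 mm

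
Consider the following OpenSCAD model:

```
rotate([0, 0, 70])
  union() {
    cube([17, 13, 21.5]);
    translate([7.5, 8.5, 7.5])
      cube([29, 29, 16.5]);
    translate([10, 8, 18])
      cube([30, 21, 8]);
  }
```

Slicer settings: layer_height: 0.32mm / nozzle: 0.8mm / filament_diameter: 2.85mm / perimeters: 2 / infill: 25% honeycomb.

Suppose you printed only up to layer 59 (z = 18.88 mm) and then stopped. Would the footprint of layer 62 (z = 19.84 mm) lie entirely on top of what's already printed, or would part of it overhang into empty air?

entirely on top

Compare the two slices. At z = 18.88: the 17×13 cube contributes its full rectangle (area 221.00 mm²); the cube at (7.5, 8.5) (footprint 29×29) is included at this height (area 841.00 mm²); the cube at (10, 8) is present — its section is the full 30×21 rectangle (area 630.00 mm²); Taking the union: the regions partially overlap — summed areas 1692.00 mm² minus the doubly-counted overlap 589.50 mm² gives 1102.50 mm² — area = 1102.50 mm²; (whole slice rotated 70° about Z — lengths, areas and connectivity unchanged). At z = 19.84: the cube is present — its section is the full 17×13 rectangle (area 221.00 mm²); the cube at (7.5, 8.5) (footprint 29×29) is included at this height (area 841.00 mm²); the cube at (10, 8) is present — its section is the full 30×21 rectangle (area 630.00 mm²); Merging all regions: the regions partially overlap — summed areas 1692.00 mm² minus the doubly-counted overlap 589.50 mm² gives 1102.50 mm² — area = 1102.50 mm²; (whole slice rotated 70° about Z — lengths, areas and connectivity unchanged). Checking containment: the cross-section at z = 19.84 is a subset of the cross-section at z = 18.88.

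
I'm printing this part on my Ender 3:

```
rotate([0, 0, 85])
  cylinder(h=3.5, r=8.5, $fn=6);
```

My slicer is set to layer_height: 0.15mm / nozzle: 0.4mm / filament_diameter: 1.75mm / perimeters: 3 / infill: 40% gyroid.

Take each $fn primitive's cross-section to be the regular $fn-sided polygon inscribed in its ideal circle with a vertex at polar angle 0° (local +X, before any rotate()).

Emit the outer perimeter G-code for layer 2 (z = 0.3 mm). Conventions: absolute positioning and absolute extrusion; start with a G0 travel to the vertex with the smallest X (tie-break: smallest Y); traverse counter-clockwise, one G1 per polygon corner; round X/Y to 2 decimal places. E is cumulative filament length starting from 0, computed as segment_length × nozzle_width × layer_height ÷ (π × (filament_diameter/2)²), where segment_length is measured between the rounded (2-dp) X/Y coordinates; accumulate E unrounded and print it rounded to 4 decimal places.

At z = 0.3 mm: the r=8.5 cylinder contributes a regular 6-gon of circumradius 8.5; (rotated 85° about Z; rotation is an isometry so areas/perimeters/island counts are preserved). The outline is a single polygon with 6 vertices. Extrusion per mm of travel: 0.4 × 0.15 / (π × 0.875²) = 0.024945. Accumulating E over each segment gives final E = 1.2721.

G0 X-7.70 Y-3.59 Z0.30
G1 X-0.74 Y-8.47 E0.2120
G1 X6.96 Y-4.88 E0.4240
G1 X7.70 Y3.59 E0.6361
G1 X0.74 Y8.47 E0.8481
G1 X-6.96 Y4.88 E1.0600
G1 X-7.70 Y-3.59 E1.2721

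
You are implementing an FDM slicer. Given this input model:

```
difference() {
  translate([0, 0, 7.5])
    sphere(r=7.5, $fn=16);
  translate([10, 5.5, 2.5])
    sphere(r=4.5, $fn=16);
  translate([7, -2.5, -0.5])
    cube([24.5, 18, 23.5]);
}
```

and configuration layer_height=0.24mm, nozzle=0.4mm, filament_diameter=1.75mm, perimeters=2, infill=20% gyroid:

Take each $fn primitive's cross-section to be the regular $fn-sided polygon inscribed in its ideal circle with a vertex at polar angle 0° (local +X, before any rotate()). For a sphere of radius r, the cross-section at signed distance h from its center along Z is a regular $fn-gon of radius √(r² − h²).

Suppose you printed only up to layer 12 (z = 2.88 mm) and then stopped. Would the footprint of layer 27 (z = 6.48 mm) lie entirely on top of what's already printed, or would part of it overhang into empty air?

Compare the two slices. At z = 2.88: the r=7.5 sphere slices to a regular 16-gon of circumradius 5.908 (√(r²−h²) with h=4.62 from center) (area = (16/2)·5.908²·sin(360°/16) = 106.86 mm²); the r=4.5 sphere at (10, 5.5) slices to a regular 16-gon of circumradius 4.484 (√(r²−h²) with h=0.38 from center) (area = (16/2)·4.484²·sin(360°/16) = 61.55 mm²); the cube at (7, -2.5) is present — its section is the full 24.5×18 rectangle (area 441.00 mm²); After the difference (first − rest): starting from the r=7.5 sphere (106.86 mm²), the r=4.5 sphere at (10, 5.5) misses the remaining region (no effect); the 24.5×18 cube at (7, -2.5) misses the remaining region (no effect) — area = 106.86 mm². At z = 6.48: the sphere: section is a regular 16-gon, circumradius = √(r²−h²) = √(7.5²−1.02²) = 7.430 (area = (16/2)·7.430²·sin(360°/16) = 169.02 mm²); the r=4.5 sphere at (10, 5.5) slices to a regular 16-gon of circumradius 2.100 (√(r²−h²) with h=3.98 from center) (area = (16/2)·2.100²·sin(360°/16) = 13.50 mm²); the 24.5×18 cube at (7, -2.5) contributes its full rectangle (area 441.00 mm²); Taking the first minus the rest: starting from the r=7.5 sphere (169.02 mm²), the r=4.5 sphere at (10, 5.5) misses the remaining region (no effect); the 24.5×18 cube at (7, -2.5) partially overlaps it — only the 0.93 mm² overlap (of its 441.00 mm²) is removed, clipping the outline — area = 168.09 mm². Checking containment: at z = 6.48 the cross-section extends beyond the z = 2.88 cross-section by about 61.23 mm².

part overhangs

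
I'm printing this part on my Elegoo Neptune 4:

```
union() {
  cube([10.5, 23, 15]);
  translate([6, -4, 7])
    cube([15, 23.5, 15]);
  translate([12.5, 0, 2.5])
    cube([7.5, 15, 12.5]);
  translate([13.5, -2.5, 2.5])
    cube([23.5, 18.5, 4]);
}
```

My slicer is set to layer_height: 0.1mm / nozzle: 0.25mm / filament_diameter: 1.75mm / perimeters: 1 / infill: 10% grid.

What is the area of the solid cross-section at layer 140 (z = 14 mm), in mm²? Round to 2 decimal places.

506.25 mm²

At z = 14 mm: the 10.5×23 cube contributes its full rectangle (area 241.50 mm²); the cube at (6, -4) (footprint 15×23.5) is included at this height (area 352.50 mm²); the 7.5×15 cube at (12.5, 0) contributes its full rectangle (area 112.50 mm²); the cube at (13.5, -2.5) does not reach this height (z outside [2.5, 6.5]); Combining (union): the regions partially overlap — summed areas 706.50 mm² minus the doubly-counted overlap 200.25 mm² gives 506.25 mm² — area = 506.25 mm². Overall, the cross-section is a single solid region. Net area = 506.25 mm².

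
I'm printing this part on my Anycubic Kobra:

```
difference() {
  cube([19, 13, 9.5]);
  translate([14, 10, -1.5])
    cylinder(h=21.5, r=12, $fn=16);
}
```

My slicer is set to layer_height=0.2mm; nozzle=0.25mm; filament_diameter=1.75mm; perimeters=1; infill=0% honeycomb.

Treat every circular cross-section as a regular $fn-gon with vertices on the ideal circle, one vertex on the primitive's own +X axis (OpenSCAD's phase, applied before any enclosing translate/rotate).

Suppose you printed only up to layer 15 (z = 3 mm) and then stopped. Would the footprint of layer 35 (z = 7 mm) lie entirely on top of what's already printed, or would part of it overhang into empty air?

entirely on top

Compare the two slices. At z = 3: the cube (footprint 19×13) is included at this height (area 247.00 mm²); the r=12 cylinder at (14, 10) gives a regular 16-gon of circumradius 12 (constant along its height) (area = (16/2)·12.000²·sin(360°/16) = 440.85 mm²); Subtracting the remaining from the first: starting from the 19×13 cube (247.00 mm²), the r=12 cylinder at (14, 10) partially overlaps it — only the 202.35 mm² overlap (of its 440.85 mm²) is removed, clipping the outline — area = 44.65 mm². At z = 7: the 19×13 cube contributes its full rectangle (area 247.00 mm²); the r=12 cylinder at (14, 10) gives a regular 16-gon of circumradius 12 (constant along its height) (area = (16/2)·12.000²·sin(360°/16) = 440.85 mm²); Taking the first minus the rest: starting from the 19×13 cube (247.00 mm²), the r=12 cylinder at (14, 10) partially overlaps it — only the 202.35 mm² overlap (of its 440.85 mm²) is removed, clipping the outline — area = 44.65 mm². Checking containment: the cross-section at z = 7 is a subset of the cross-section at z = 3.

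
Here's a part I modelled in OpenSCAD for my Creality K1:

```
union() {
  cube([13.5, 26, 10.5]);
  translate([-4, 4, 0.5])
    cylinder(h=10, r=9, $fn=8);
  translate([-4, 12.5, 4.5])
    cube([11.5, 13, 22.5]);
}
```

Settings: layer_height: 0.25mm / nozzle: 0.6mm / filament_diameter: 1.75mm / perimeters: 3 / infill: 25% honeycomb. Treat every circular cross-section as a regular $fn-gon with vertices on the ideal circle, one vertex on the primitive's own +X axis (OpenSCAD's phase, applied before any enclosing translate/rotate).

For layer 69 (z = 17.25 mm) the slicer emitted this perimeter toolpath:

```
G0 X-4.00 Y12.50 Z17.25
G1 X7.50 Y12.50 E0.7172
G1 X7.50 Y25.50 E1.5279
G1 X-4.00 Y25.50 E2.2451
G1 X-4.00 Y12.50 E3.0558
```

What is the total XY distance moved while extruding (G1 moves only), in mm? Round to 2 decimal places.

49.00 mm

Sum the Euclidean lengths of each G1 segment: total = 49.00 mm.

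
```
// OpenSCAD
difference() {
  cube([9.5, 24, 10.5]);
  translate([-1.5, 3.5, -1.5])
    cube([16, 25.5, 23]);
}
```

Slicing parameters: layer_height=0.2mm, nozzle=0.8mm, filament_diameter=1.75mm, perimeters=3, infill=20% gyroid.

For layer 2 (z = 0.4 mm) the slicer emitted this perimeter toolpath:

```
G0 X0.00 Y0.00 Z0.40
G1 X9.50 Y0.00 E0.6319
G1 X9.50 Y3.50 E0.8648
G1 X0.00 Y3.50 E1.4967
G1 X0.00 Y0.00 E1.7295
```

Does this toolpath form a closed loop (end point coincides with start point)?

Start point (G0): (0.00, 0.00). End point (last G1): the path returns to the start — closed.

yes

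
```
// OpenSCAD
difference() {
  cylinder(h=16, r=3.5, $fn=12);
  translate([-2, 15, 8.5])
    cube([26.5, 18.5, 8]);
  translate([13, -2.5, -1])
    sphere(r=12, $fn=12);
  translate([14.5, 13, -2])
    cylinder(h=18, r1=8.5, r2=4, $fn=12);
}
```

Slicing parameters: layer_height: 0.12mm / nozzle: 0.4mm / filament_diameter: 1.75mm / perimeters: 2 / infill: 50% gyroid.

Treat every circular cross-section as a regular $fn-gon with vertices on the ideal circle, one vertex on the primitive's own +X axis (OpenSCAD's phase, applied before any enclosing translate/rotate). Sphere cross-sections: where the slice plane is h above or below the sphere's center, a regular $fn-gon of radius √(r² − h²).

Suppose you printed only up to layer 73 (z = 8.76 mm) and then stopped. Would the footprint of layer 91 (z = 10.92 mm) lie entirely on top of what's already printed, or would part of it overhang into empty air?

Compare the two slices. At z = 8.76: the r=3.5 cylinder gives a regular 12-gon of circumradius 3.5 (constant along its height) (area = (12/2)·3.500²·sin(360°/12) = 36.75 mm²); the cube at (-2, 15) is present — its section is the full 26.5×18.5 rectangle (area 490.25 mm²); the sphere at (13, -2.5): section is a regular 12-gon, circumradius = √(r²−h²) = √(12²−9.76²) = 6.982 (area = (12/2)·6.982²·sin(360°/12) = 146.23 mm²); the cone at (14.5, 13) contributes a regular 12-gon of circumradius 5.810 (interpolated between r1=8.5 and r2=4 at t=0.598) (area = (12/2)·5.810²·sin(360°/12) = 101.27 mm²); After the difference (first − rest): starting from the r=3.5 cylinder (36.75 mm²), the 26.5×18.5 cube at (-2, 15) misses the remaining region (no effect); the r=12 sphere at (13, -2.5) misses the remaining region (no effect); the cone at (14.5, 13) misses the remaining region (no effect) — area = 36.75 mm². At z = 10.92: the r=3.5 cylinder gives a regular 12-gon of circumradius 3.5 (constant along its height) (area = (12/2)·3.500²·sin(360°/12) = 36.75 mm²); the 26.5×18.5 cube at (-2, 15) contributes its full rectangle (area 490.25 mm²); the r=12 sphere at (13, -2.5) slices to a regular 12-gon of circumradius 1.383 (√(r²−h²) with h=11.92 from center) (area = (12/2)·1.383²·sin(360°/12) = 5.74 mm²); the cone at (14.5, 13) contributes a regular 12-gon of circumradius 5.270 (interpolated between r1=8.5 and r2=4 at t=0.718) (area = (12/2)·5.270²·sin(360°/12) = 83.32 mm²); After the difference (first − rest): starting from the r=3.5 cylinder (36.75 mm²), the 26.5×18.5 cube at (-2, 15) misses the remaining region (no effect); the r=12 sphere at (13, -2.5) misses the remaining region (no effect); the cone at (14.5, 13) misses the remaining region (no effect) — area = 36.75 mm². Checking containment: the cross-section at z = 10.92 is a subset of the cross-section at z = 8.76.

entirely on top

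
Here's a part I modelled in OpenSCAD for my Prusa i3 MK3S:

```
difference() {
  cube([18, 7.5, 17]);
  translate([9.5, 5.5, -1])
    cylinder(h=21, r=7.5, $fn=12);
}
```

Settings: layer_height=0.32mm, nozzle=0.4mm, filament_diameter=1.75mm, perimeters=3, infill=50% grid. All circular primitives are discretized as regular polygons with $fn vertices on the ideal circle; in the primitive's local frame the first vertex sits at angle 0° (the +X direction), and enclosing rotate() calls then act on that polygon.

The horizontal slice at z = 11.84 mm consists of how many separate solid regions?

2

At z = 11.84 mm: the cube is present — its section is the full 18×7.5 rectangle; the r=7.5 cylinder at (9.5, 5.5) gives a regular 12-gon of circumradius 7.5 (constant along its height); After the difference (first − rest): starting from the 18×7.5 cube, the r=7.5 cylinder at (9.5, 5.5) partially overlaps it — only the 101.08 mm² overlap (of its 168.75 mm²) is removed, clipping the outline — 2 connected regions. The result has 2 disconnected regions.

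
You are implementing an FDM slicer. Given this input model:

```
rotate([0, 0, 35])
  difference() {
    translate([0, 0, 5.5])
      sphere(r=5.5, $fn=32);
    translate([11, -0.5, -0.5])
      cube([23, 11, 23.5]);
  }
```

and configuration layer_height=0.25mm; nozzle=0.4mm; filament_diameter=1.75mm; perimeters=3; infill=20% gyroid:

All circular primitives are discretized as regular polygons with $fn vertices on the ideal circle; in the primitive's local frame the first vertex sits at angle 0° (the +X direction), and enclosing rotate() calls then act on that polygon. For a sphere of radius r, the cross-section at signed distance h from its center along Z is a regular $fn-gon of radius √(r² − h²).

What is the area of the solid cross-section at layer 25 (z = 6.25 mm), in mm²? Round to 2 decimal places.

92.67 mm²

At z = 6.25 mm: the r=5.5 sphere slices to a regular 32-gon of circumradius 5.449 (√(r²−h²) with h=0.75 from center) (area = (32/2)·5.449²·sin(360°/32) = 92.67 mm²); the cube at (11, -0.5) is present — its section is the full 23×11 rectangle (area 253.00 mm²); After the difference (first − rest): starting from the r=5.5 sphere (92.67 mm²), the 23×11 cube at (11, -0.5) misses the remaining region (no effect) — area = 92.67 mm²; (whole slice rotated 35° about Z — lengths, areas and connectivity unchanged). Overall, the cross-section is a single solid region. Net area = 92.67 mm².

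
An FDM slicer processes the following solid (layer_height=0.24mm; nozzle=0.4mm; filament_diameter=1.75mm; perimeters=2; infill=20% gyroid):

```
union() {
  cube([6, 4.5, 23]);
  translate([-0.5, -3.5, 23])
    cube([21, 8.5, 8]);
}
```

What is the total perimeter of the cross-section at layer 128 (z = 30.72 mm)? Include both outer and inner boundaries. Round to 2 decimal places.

At z = 30.72 mm: the cube does not reach this height (z outside [0, 23]); the cube at (-0.5, -3.5) (footprint 21×8.5) is included at this height (perimeter 59.00 mm); Combining (union): only the 21×8.5 cube at (-0.5, -3.5) is present, so the union is just that shape — boundary = 59.00 mm. Overall, the cross-section is a single solid region. Total boundary length (outer) = 59.00 mm.

59.00 mm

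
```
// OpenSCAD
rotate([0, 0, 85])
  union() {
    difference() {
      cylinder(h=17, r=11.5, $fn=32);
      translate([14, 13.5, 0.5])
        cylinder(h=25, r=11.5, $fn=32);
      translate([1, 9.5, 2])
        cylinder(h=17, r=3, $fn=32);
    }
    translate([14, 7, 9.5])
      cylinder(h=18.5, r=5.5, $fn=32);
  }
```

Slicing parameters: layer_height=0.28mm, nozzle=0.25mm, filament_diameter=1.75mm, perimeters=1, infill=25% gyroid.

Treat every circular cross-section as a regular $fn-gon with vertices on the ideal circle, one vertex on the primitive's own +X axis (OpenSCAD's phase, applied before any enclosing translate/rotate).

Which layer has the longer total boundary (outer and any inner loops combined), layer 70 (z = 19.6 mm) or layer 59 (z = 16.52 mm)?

Layer 70 (z = 19.6): the cylinder is absent (z outside [0, 17]); the cylinder at (14, 13.5): section is a regular 32-gon, circumradius r=11.5 (perimeter = 2·32·11.500·sin(180°/32) = 72.14 mm); the cylinder at (1, 9.5) does not reach this height (z outside [2, 19]); After the difference (first − rest): the first operand is absent here, so nothing remains; the r=5.5 cylinder at (14, 7) gives a regular 32-gon of circumradius 5.5 (constant along its height) (perimeter = 2·32·5.500·sin(180°/32) = 34.50 mm); Merging all regions: only the r=5.5 cylinder at (14, 7) is present, so the union is just that shape — boundary = 34.50 mm; (rotated 85° about Z; rotation is an isometry so areas/perimeters/island counts are preserved). So its perimeter = 34.50 mm. Layer 59 (z = 16.52): the cylinder: section is a regular 32-gon, circumradius r=11.5 (perimeter = 2·32·11.500·sin(180°/32) = 72.14 mm); the cylinder at (14, 13.5): section is a regular 32-gon, circumradius r=11.5 (perimeter = 2·32·11.500·sin(180°/32) = 72.14 mm); the r=3 cylinder at (1, 9.5) gives a regular 32-gon of circumradius 3 (constant along its height) (perimeter = 2·32·3.000·sin(180°/32) = 18.82 mm); After the difference (first − rest): starting from the r=11.5 cylinder, the r=11.5 cylinder at (14, 13.5) partially overlaps it — only the 28.57 mm² overlap (of its 412.81 mm²) is removed, clipping the outline; the r=3 cylinder at (1, 9.5) partially overlaps it — only the 22.49 mm² overlap (of its 28.09 mm²) is removed, clipping the outline — boundary = 75.32 mm; the r=5.5 cylinder at (14, 7) gives a regular 32-gon of circumradius 5.5 (constant along its height) (perimeter = 2·32·5.500·sin(180°/32) = 34.50 mm); Taking the union: the regions partially overlap (shared area 0.03 mm²), so the edge portions inside another operand are dropped and the merged outline is re-measured after clipping — boundary = 108.82 mm; (whole slice rotated 85° about Z — lengths, areas and connectivity unchanged). So its perimeter = 108.82 mm. Layer 59 is larger (108.82 vs 34.50 mm).

layer 59 (z = 16.52 mm)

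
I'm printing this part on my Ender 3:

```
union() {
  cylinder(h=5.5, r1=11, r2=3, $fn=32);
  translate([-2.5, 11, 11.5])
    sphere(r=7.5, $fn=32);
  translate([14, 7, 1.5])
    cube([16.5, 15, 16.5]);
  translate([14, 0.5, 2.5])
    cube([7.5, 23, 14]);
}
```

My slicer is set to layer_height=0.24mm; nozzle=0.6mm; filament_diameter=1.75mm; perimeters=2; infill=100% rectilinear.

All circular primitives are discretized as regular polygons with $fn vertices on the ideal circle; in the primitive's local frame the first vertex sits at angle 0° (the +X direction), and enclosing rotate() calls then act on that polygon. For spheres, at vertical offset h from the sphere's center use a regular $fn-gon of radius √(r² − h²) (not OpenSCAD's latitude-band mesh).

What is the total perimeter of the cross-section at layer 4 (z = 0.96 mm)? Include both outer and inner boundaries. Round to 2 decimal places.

60.24 mm

At z = 0.96 mm: the cone: at t=0.175 of its height the radius interpolates to r₁+(r₂−r₁)t = 9.604, giving a regular 32-gon of that circumradius (perimeter = 2·32·9.604·sin(180°/32) = 60.24 mm); the sphere at (-2.5, 11) does not reach this height (|z−center|=10.540 > r=7.5); the cube at (14, 7) does not reach this height (z outside [1.5, 18]); the cube at (14, 0.5) is not intersected at this z (z outside [2.5, 16.5]); Combining (union): only the cone is present, so the union is just that shape — boundary = 60.24 mm. Overall, the cross-section is a single solid region. Total boundary length (outer) = 60.24 mm.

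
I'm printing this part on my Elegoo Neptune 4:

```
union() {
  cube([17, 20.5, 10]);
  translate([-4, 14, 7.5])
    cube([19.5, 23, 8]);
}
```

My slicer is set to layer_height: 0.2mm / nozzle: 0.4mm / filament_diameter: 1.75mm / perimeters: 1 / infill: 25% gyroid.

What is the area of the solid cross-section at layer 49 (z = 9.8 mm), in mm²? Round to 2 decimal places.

696.25 mm²

At z = 9.8 mm: the 17×20.5 cube contributes its full rectangle (area 348.50 mm²); the cube at (-4, 14) (footprint 19.5×23) is included at this height (area 448.50 mm²); Combining (union): the regions partially overlap — summed areas 797.00 mm² minus the doubly-counted overlap 100.75 mm² gives 696.25 mm² — area = 696.25 mm². Overall, the cross-section is a single solid region. Net area = 696.25 mm².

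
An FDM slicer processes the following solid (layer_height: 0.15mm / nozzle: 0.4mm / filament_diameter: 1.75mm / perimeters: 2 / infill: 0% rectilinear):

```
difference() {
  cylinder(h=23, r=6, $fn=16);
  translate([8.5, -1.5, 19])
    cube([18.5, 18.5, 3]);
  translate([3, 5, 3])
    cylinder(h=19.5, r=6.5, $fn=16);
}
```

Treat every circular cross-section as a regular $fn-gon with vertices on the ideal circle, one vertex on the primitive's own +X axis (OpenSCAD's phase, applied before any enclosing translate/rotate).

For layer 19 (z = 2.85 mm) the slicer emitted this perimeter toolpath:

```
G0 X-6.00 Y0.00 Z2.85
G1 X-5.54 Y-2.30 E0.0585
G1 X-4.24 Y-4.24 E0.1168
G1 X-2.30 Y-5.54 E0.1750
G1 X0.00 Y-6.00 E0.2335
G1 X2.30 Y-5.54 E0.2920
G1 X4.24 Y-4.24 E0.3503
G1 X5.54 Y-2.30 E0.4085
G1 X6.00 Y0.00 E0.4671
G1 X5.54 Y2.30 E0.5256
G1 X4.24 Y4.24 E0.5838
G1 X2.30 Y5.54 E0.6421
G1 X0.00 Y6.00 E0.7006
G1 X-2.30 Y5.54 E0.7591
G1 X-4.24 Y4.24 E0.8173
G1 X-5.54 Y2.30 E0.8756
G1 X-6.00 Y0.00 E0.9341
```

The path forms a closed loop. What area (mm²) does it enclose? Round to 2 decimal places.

Apply the shoelace formula to the sequence of (X, Y) vertices; enclosed area = 110.15 mm².

110.15 mm²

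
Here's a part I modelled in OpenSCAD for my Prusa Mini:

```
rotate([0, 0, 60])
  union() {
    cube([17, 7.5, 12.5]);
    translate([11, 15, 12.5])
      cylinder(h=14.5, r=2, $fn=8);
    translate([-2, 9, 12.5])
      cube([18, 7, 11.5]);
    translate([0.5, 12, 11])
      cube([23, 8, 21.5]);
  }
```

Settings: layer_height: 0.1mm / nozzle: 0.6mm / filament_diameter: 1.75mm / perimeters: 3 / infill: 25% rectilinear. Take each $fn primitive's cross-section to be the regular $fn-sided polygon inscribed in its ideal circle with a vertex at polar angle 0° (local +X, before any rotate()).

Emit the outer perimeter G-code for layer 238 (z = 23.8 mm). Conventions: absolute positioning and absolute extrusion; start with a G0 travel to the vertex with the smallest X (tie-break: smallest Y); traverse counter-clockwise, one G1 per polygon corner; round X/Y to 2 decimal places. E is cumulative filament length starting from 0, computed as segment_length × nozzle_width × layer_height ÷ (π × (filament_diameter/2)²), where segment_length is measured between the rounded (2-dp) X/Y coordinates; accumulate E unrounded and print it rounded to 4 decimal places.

G0 X-17.07 Y10.43 Z23.80
G1 X-13.61 Y8.43 E0.0997
G1 X-14.86 Y6.27 E0.1619
G1 X-8.79 Y2.77 E0.3367
G1 X0.21 Y18.36 E0.7858
G1 X-2.39 Y19.86 E0.8607
G1 X1.36 Y26.35 E1.0476
G1 X-5.57 Y30.35 E1.2472
G1 X-17.07 Y10.43 E1.8210

At z = 23.8 mm: the cube does not reach this height (z outside [0, 12.5]); the r=2 cylinder at (11, 15) gives a regular 8-gon of circumradius 2 (constant along its height); the cube at (-2, 9) (footprint 18×7) is included at this height; the cube at (0.5, 12) (footprint 23×8) is included at this height; Combining (union): the regions partially overlap (shared area 73.31 mm²), so overlapping operands fuse into one piece — 1 connected region; (whole slice rotated 60° about Z — lengths, areas and connectivity unchanged). The outline is a single polygon with 8 vertices. Extrusion per mm of travel: 0.6 × 0.1 / (π × 0.875²) = 0.024945. Accumulating E over each segment gives final E = 1.8210.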